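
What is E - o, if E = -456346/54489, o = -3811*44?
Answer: 9136477130/54489 ≈ 1.6768e+5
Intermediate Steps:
o = -167684
E = -456346/54489 (E = -456346*1/54489 = -456346/54489 ≈ -8.3750)
E - o = -456346/54489 - 1*(-167684) = -456346/54489 + 167684 = 9136477130/54489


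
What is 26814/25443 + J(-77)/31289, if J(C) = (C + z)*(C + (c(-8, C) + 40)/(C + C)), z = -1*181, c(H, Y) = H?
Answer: 3140195084/1857534063 ≈ 1.6905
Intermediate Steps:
z = -181
J(C) = (-181 + C)*(C + 16/C) (J(C) = (C - 181)*(C + (-8 + 40)/(C + C)) = (-181 + C)*(C + 32/((2*C))) = (-181 + C)*(C + 32*(1/(2*C))) = (-181 + C)*(C + 16/C))
26814/25443 + J(-77)/31289 = 26814/25443 + (16 + (-77)² - 2896/(-77) - 181*(-77))/31289 = 26814*(1/25443) + (16 + 5929 - 2896*(-1/77) + 13937)*(1/31289) = 8938/8481 + (16 + 5929 + 2896/77 + 13937)*(1/31289) = 8938/8481 + (1533810/77)*(1/31289) = 8938/8481 + 1533810/2409253 = 3140195084/1857534063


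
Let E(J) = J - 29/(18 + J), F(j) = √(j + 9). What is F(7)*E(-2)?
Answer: -61/4 ≈ -15.250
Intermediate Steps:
F(j) = √(9 + j)
F(7)*E(-2) = √(9 + 7)*((-29 + (-2)² + 18*(-2))/(18 - 2)) = √16*((-29 + 4 - 36)/16) = 4*((1/16)*(-61)) = 4*(-61/16) = -61/4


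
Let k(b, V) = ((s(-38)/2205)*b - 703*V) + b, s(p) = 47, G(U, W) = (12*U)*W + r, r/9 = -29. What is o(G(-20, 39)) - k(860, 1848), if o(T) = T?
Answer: 568292299/441 ≈ 1.2886e+6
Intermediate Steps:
r = -261 (r = 9*(-29) = -261)
G(U, W) = -261 + 12*U*W (G(U, W) = (12*U)*W - 261 = 12*U*W - 261 = -261 + 12*U*W)
k(b, V) = -703*V + 2252*b/2205 (k(b, V) = ((47/2205)*b - 703*V) + b = ((47*(1/2205))*b - 703*V) + b = (47*b/2205 - 703*V) + b = (-703*V + 47*b/2205) + b = -703*V + 2252*b/2205)
o(G(-20, 39)) - k(860, 1848) = (-261 + 12*(-20)*39) - (-703*1848 + (2252/2205)*860) = (-261 - 9360) - (-1299144 + 387344/441) = -9621 - 1*(-572535160/441) = -9621 + 572535160/441 = 568292299/441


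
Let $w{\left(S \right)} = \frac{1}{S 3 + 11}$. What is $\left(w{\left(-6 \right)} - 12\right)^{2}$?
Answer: $\frac{7225}{49} \approx 147.45$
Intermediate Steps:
$w{\left(S \right)} = \frac{1}{11 + 3 S}$ ($w{\left(S \right)} = \frac{1}{3 S + 11} = \frac{1}{11 + 3 S}$)
$\left(w{\left(-6 \right)} - 12\right)^{2} = \left(\frac{1}{11 + 3 \left(-6\right)} - 12\right)^{2} = \left(\frac{1}{11 - 18} - 12\right)^{2} = \left(\frac{1}{-7} - 12\right)^{2} = \left(- \frac{1}{7} - 12\right)^{2} = \left(- \frac{85}{7}\right)^{2} = \frac{7225}{49}$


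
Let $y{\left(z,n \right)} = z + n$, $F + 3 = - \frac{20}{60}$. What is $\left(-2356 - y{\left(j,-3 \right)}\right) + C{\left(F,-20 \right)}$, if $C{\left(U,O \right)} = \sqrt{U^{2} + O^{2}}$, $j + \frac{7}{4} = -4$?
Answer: $- \frac{9389}{4} + \frac{10 \sqrt{37}}{3} \approx -2327.0$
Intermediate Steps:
$j = - \frac{23}{4}$ ($j = - \frac{7}{4} - 4 = - \frac{23}{4} \approx -5.75$)
$F = - \frac{10}{3}$ ($F = -3 - \frac{20}{60} = -3 - \frac{1}{3} = - \frac{10}{3} \approx -3.3333$)
$y{\left(z,n \right)} = n + z$
$C{\left(U,O \right)} = \sqrt{O^{2} + U^{2}}$
$\left(-2356 - y{\left(j,-3 \right)}\right) + C{\left(F,-20 \right)} = \left(-2356 - \left(-3 - \frac{23}{4}\right)\right) + \sqrt{\left(-20\right)^{2} + \left(- \frac{10}{3}\right)^{2}} = \left(-2356 - - \frac{35}{4}\right) + \sqrt{400 + \frac{100}{9}} = \left(-2356 + \frac{35}{4}\right) + \sqrt{\frac{3700}{9}} = - \frac{9389}{4} + \frac{10 \sqrt{37}}{3}$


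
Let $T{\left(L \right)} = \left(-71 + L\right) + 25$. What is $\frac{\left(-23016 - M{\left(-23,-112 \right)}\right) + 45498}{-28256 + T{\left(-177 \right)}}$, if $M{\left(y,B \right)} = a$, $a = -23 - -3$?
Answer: $- \frac{22502}{28479} \approx -0.79013$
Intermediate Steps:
$T{\left(L \right)} = -46 + L$
$a = -20$ ($a = -23 + 3 = -20$)
$M{\left(y,B \right)} = -20$
$\frac{\left(-23016 - M{\left(-23,-112 \right)}\right) + 45498}{-28256 + T{\left(-177 \right)}} = \frac{\left(-23016 - -20\right) + 45498}{-28256 - 223} = \frac{\left(-23016 + 20\right) + 45498}{-28256 - 223} = \frac{-22996 + 45498}{-28479} = 22502 \left(- \frac{1}{28479}\right) = - \frac{22502}{28479}$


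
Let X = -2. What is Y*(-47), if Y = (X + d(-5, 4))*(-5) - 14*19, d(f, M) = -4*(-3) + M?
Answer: 15792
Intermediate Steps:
d(f, M) = 12 + M
Y = -336 (Y = (-2 + (12 + 4))*(-5) - 14*19 = (-2 + 16)*(-5) - 266 = 14*(-5) - 266 = -70 - 266 = -336)
Y*(-47) = -336*(-47) = 15792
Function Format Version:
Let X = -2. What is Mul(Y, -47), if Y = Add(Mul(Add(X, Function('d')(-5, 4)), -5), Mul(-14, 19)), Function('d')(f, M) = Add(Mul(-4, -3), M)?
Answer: 15792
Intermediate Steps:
Function('d')(f, M) = Add(12, M)
Y = -336 (Y = Add(Mul(Add(-2, Add(12, 4)), -5), Mul(-14, 19)) = Add(Mul(Add(-2, 16), -5), -266) = Add(Mul(14, -5), -266) = Add(-70, -266) = -336)
Mul(Y, -47) = Mul(-336, -47) = 15792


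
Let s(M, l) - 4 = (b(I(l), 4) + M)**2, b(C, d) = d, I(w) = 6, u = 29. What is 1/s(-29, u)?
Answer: 1/629 ≈ 0.0015898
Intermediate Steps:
s(M, l) = 4 + (4 + M)**2
1/s(-29, u) = 1/(4 + (4 - 29)**2) = 1/(4 + (-25)**2) = 1/(4 + 625) = 1/629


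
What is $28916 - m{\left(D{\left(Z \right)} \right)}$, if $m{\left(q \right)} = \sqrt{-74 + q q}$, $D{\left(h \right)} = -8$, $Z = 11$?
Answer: $28916 - i \sqrt{10} \approx 28916.0 - 3.1623 i$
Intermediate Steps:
$m{\left(q \right)} = \sqrt{-74 + q^{2}}$
$28916 - m{\left(D{\left(Z \right)} \right)} = 28916 - \sqrt{-74 + \left(-8\right)^{2}} = 28916 - \sqrt{-74 + 64} = 28916 - \sqrt{-10} = 28916 - i \sqrt{10}$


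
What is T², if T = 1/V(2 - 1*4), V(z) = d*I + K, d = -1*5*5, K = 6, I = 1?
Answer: 1/361 ≈ 0.0027701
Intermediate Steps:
d = -25 (d = -5*5 = -25)
V(z) = -19 (V(z) = -25*1 + 6 = -25 + 6 = -19)
T = -1/19 (T = 1/(-19) = -1/19 ≈ -0.052632)
T² = (-1/19)² = 1/361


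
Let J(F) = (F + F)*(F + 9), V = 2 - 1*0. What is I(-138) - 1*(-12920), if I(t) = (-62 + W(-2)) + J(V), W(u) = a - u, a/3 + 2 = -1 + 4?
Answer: 12907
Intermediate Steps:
a = 3 (a = -6 + 3*(-1 + 4) = -6 + 3*3 = -6 + 9 = 3)
V = 2 (V = 2 + 0 = 2)
J(F) = 2*F*(9 + F) (J(F) = (2*F)*(9 + F) = 2*F*(9 + F))
W(u) = 3 - u
I(t) = -13 (I(t) = (-62 + (3 - 1*(-2))) + 2*2*(9 + 2) = (-62 + (3 + 2)) + 2*2*11 = (-62 + 5) + 44 = -57 + 44 = -13)
I(-138) - 1*(-12920) = -13 - 1*(-12920) = -13 + 12920 = 12907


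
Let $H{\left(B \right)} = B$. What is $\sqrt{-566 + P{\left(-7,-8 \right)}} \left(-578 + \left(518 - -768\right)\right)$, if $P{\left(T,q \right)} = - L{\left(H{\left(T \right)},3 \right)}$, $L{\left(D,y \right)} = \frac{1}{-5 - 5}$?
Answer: $\frac{354 i \sqrt{56590}}{5} \approx 16842.0 i$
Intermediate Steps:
$L{\left(D,y \right)} = - \frac{1}{10}$ ($L{\left(D,y \right)} = \frac{1}{-10} = - \frac{1}{10}$)
$P{\left(T,q \right)} = \frac{1}{10}$ ($P{\left(T,q \right)} = \left(-1\right) \left(- \frac{1}{10}\right) = \frac{1}{10}$)
$\sqrt{-566 + P{\left(-7,-8 \right)}} \left(-578 + \left(518 - -768\right)\right) = \sqrt{-566 + \frac{1}{10}} \left(-578 + \left(518 - -768\right)\right) = \sqrt{- \frac{5659}{10}} \left(-578 + \left(518 + 768\right)\right) = \frac{i \sqrt{56590}}{10} \left(-578 + 1286\right) = \frac{i \sqrt{56590}}{10} \cdot 708 = \frac{354 i \sqrt{56590}}{5}$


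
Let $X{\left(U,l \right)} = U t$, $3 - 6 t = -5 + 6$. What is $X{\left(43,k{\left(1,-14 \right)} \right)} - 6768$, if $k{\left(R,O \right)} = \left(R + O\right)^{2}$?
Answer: $- \frac{20261}{3} \approx -6753.7$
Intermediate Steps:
$k{\left(R,O \right)} = \left(O + R\right)^{2}$
$t = \frac{1}{3}$ ($t = \frac{1}{2} - \frac{-5 + 6}{6} = \frac{1}{2} - \frac{1}{6} = \frac{1}{3} \approx 0.33333$)
$X{\left(U,l \right)} = \frac{U}{3}$ ($X{\left(U,l \right)} = U \frac{1}{3} = \frac{U}{3}$)
$X{\left(43,k{\left(1,-14 \right)} \right)} - 6768 = \frac{1}{3} \cdot 43 - 6768 = \frac{43}{3} + \left(-19832 + 13064\right) = \frac{43}{3} - 6768 = - \frac{20261}{3}$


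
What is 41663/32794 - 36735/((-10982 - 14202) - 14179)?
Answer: 948222753/430290074 ≈ 2.2037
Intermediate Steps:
41663/32794 - 36735/((-10982 - 14202) - 14179) = 41663*(1/32794) - 36735/(-25184 - 14179) = 41663/32794 - 36735/(-39363) = 41663/32794 - 36735*(-1/39363) = 41663/32794 + 12245/13121 = 948222753/430290074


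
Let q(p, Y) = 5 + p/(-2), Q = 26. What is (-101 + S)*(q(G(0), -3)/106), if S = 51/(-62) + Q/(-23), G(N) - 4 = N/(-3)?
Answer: -440433/151156 ≈ -2.9138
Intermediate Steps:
G(N) = 4 - N/3 (G(N) = 4 + N/(-3) = 4 + N*(-⅓) = 4 - N/3)
q(p, Y) = 5 - p/2 (q(p, Y) = 5 + p*(-½) = 5 - p/2)
S = -2785/1426 (S = 51/(-62) + 26/(-23) = 51*(-1/62) + 26*(-1/23) = -51/62 - 26/23 = -2785/1426 ≈ -1.9530)
(-101 + S)*(q(G(0), -3)/106) = (-101 - 2785/1426)*((5 - (4 - ⅓*0)/2)/106) = -146811*(5 - (4 + 0)/2)/(1426*106) = -146811*(5 - ½*4)/(1426*106) = -146811*(5 - 2)/(1426*106) = -440433/(1426*106) = -146811/1426*3/106 = -440433/151156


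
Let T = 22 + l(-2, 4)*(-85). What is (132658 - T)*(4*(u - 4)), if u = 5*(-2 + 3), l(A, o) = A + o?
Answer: 531224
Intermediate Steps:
u = 5 (u = 5*1 = 5)
T = -148 (T = 22 + (-2 + 4)*(-85) = 22 + 2*(-85) = 22 - 170 = -148)
(132658 - T)*(4*(u - 4)) = (132658 - 1*(-148))*(4*(5 - 4)) = (132658 + 148)*(4*1) = 132806*4 = 531224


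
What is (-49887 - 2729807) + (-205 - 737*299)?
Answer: -3000262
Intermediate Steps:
(-49887 - 2729807) + (-205 - 737*299) = -2779694 + (-205 - 220363) = -2779694 - 220568 = -3000262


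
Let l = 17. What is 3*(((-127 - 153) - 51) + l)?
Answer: -942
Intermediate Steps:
3*(((-127 - 153) - 51) + l) = 3*(((-127 - 153) - 51) + 17) = 3*((-280 - 51) + 17) = 3*(-331 + 17) = 3*(-314) = -942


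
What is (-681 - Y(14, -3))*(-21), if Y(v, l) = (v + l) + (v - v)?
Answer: 14532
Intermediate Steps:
Y(v, l) = l + v (Y(v, l) = (l + v) + 0 = l + v)
(-681 - Y(14, -3))*(-21) = (-681 - (-3 + 14))*(-21) = (-681 - 1*11)*(-21) = (-681 - 11)*(-21) = -692*(-21) = 14532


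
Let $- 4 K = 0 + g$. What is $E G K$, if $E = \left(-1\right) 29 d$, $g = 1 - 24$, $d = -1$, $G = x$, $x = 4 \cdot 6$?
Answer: $4002$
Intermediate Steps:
$x = 24$
$G = 24$
$g = -23$ ($g = 1 - 24 = -23$)
$K = \frac{23}{4}$ ($K = - \frac{0 - 23}{4} = \left(- \frac{1}{4}\right) \left(-23\right) = \frac{23}{4} \approx 5.75$)
$E = 29$ ($E = \left(-1\right) 29 \left(-1\right) = \left(-29\right) \left(-1\right) = 29$)
$E G K = 29 \cdot 24 \cdot \frac{23}{4} = 29 \cdot 138 = 4002$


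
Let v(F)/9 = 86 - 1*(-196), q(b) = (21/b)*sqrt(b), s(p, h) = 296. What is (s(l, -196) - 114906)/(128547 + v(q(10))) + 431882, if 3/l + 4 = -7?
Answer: 11322627472/26217 ≈ 4.3188e+5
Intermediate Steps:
l = -3/11 (l = 3/(-4 - 7) = 3/(-11) = 3*(-1/11) = -3/11 ≈ -0.27273)
q(b) = 21/sqrt(b)
v(F) = 2538 (v(F) = 9*(86 - 1*(-196)) = 9*(86 + 196) = 9*282 = 2538)
(s(l, -196) - 114906)/(128547 + v(q(10))) + 431882 = (296 - 114906)/(128547 + 2538) + 431882 = -114610/131085 + 431882 = -114610*1/131085 + 431882 = -22922/26217 + 431882 = 11322627472/26217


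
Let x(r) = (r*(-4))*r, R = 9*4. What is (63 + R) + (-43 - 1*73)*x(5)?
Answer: 11699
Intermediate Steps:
R = 36
x(r) = -4*r² (x(r) = (-4*r)*r = -4*r²)
(63 + R) + (-43 - 1*73)*x(5) = (63 + 36) + (-43 - 1*73)*(-4*5²) = 99 + (-43 - 73)*(-4*25) = 99 - 116*(-100) = 99 + 11600 = 11699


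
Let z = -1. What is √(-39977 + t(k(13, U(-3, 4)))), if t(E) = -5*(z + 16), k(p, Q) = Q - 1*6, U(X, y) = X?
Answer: 2*I*√10013 ≈ 200.13*I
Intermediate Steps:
k(p, Q) = -6 + Q (k(p, Q) = Q - 6 = -6 + Q)
t(E) = -75 (t(E) = -5*(-1 + 16) = -5*15 = -75)
√(-39977 + t(k(13, U(-3, 4)))) = √(-39977 - 75) = √(-40052) = 2*I*√10013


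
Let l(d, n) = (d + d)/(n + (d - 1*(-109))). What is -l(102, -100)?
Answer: -68/37 ≈ -1.8378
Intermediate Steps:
l(d, n) = 2*d/(109 + d + n) (l(d, n) = (2*d)/(n + (d + 109)) = (2*d)/(n + (109 + d)) = (2*d)/(109 + d + n) = 2*d/(109 + d + n))
-l(102, -100) = -2*102/(109 + 102 - 100) = -2*102/111 = -1*68/37 = -68/37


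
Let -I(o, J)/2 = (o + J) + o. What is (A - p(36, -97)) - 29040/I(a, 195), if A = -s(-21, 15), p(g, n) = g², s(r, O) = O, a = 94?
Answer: -487593/383 ≈ -1273.1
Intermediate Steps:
A = -15 (A = -1*15 = -15)
I(o, J) = -4*o - 2*J (I(o, J) = -2*((o + J) + o) = -2*((J + o) + o) = -2*(J + 2*o) = -4*o - 2*J)
(A - p(36, -97)) - 29040/I(a, 195) = (-15 - 1*36²) - 29040/(-4*94 - 2*195) = (-15 - 1*1296) - 29040/(-376 - 390) = (-15 - 1296) - 29040/(-766) = -1311 - 29040*(-1)/766 = -1311 - 1*(-14520/383) = -1311 + 14520/383 = -487593/383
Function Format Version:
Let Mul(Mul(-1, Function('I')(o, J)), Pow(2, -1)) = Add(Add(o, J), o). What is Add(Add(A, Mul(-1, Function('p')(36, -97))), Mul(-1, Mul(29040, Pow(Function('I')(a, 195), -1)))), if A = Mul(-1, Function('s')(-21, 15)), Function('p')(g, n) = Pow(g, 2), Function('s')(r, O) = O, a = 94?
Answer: Rational(-487593, 383) ≈ -1273.1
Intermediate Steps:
A = -15 (A = Mul(-1, 15) = -15)
Function('I')(o, J) = Add(Mul(-4, o), Mul(-2, J)) (Function('I')(o, J) = Mul(-2, Add(Add(o, J), o)) = Mul(-2, Add(Add(J, o), o)) = Mul(-2, Add(J, Mul(2, o))) = Add(Mul(-4, o), Mul(-2, J)))
Add(Add(A, Mul(-1, Function('p')(36, -97))), Mul(-1, Mul(29040, Pow(Function('I')(a, 195), -1)))) = Add(Add(-15, Mul(-1, Pow(36, 2))), Mul(-1, Mul(29040, Pow(Add(Mul(-4, 94), Mul(-2, 195)), -1)))) = Add(Add(-15, Mul(-1, 1296)), Mul(-1, Mul(29040, Pow(Add(-376, -390), -1)))) = Add(Add(-15, -1296), Mul(-1, Mul(29040, Pow(-766, -1)))) = Add(-1311, Mul(-1, Mul(29040, Rational(-1, 766)))) = Add(-1311, Mul(-1, Rational(-14520, 383))) = Add(-1311, Rational(14520, 383)) = Rational(-487593, 383)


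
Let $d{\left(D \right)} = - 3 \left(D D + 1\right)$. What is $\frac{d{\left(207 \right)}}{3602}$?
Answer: $- \frac{64275}{1801} \approx -35.688$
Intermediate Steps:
$d{\left(D \right)} = -3 - 3 D^{2}$ ($d{\left(D \right)} = - 3 \left(D^{2} + 1\right) = - 3 \left(1 + D^{2}\right) = -3 - 3 D^{2}$)
$\frac{d{\left(207 \right)}}{3602} = \frac{-3 - 3 \cdot 207^{2}}{3602} = \left(-3 - 128547\right) \frac{1}{3602} = \left(-128550\right) \frac{1}{3602} = - \frac{64275}{1801}$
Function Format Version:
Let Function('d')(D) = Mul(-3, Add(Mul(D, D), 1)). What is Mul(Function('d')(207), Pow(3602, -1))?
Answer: Rational(-64275, 1801) ≈ -35.688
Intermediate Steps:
Function('d')(D) = Add(-3, Mul(-3, Pow(D, 2))) (Function('d')(D) = Mul(-3, Add(Pow(D, 2), 1)) = Mul(-3, Add(1, Pow(D, 2))) = Add(-3, Mul(-3, Pow(D, 2))))
Mul(Function('d')(207), Pow(3602, -1)) = Mul(Add(-3, Mul(-3, Pow(207, 2))), Pow(3602, -1)) = Mul(Add(-3, Mul(-3, 42849)), Rational(1, 3602)) = Mul(Add(-3, -128547), Rational(1, 3602)) = Mul(-128550, Rational(1, 3602)) = Rational(-64275, 1801)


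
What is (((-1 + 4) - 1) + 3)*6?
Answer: 30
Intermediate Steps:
(((-1 + 4) - 1) + 3)*6 = ((3 - 1) + 3)*6 = (2 + 3)*6 = 5*6 = 30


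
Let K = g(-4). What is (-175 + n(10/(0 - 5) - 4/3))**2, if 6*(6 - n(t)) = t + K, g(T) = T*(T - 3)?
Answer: 2427364/81 ≈ 29967.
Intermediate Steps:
g(T) = T*(-3 + T)
K = 28 (K = -4*(-3 - 4) = -4*(-7) = 28)
n(t) = 4/3 - t/6 (n(t) = 6 - (t + 28)/6 = 6 - (28 + t)/6 = 6 + (-14/3 - t/6) = 4/3 - t/6)
(-175 + n(10/(0 - 5) - 4/3))**2 = (-175 + (4/3 - (10/(0 - 5) - 4/3)/6))**2 = (-175 + (4/3 - (10/(-5) - 4*1/3)/6))**2 = (-175 + (4/3 - (10*(-1/5) - 4/3)/6))**2 = (-175 + (4/3 - (-2 - 4/3)/6))**2 = (-175 + (4/3 - 1/6*(-10/3)))**2 = (-175 + (4/3 + 5/9))**2 = (-175 + 17/9)**2 = (-1558/9)**2 = 2427364/81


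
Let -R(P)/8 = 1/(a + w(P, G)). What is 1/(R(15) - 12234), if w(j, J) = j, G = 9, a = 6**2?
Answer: -51/623942 ≈ -8.1738e-5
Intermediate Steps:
a = 36
R(P) = -8/(36 + P)
1/(R(15) - 12234) = 1/(-8/(36 + 15) - 12234) = 1/(-8/51 - 12234) = 1/(-623942/51) = -51/623942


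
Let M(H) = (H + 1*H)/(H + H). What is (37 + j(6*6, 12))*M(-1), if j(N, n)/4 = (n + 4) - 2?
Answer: 93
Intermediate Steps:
M(H) = 1 (M(H) = (H + H)/((2*H)) = (2*H)*(1/(2*H)) = 1)
j(N, n) = 8 + 4*n (j(N, n) = 4*((n + 4) - 2) = 4*((4 + n) - 2) = 4*(2 + n) = 8 + 4*n)
(37 + j(6*6, 12))*M(-1) = (37 + (8 + 4*12))*1 = (37 + (8 + 48))*1 = (37 + 56)*1 = 93*1 = 93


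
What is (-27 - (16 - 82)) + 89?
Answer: 128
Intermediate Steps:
(-27 - (16 - 82)) + 89 = (-27 - 1*(-66)) + 89 = (-27 + 66) + 89 = 39 + 89 = 128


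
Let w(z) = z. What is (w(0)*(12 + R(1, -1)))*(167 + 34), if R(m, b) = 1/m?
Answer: 0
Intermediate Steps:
(w(0)*(12 + R(1, -1)))*(167 + 34) = (0*(12 + 1/1))*(167 + 34) = (0*(12 + 1))*201 = (0*13)*201 = 0*201 = 0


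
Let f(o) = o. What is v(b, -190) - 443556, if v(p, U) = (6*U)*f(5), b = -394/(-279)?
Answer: -449256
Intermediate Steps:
b = 394/279 (b = -394*(-1/279) = 394/279 ≈ 1.4122)
v(p, U) = 30*U (v(p, U) = (6*U)*5 = 30*U)
v(b, -190) - 443556 = 30*(-190) - 443556 = -5700 - 443556 = -449256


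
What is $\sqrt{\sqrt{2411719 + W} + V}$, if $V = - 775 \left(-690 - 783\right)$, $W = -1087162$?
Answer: $\sqrt{1141575 + 3 \sqrt{147173}} \approx 1069.0$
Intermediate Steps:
$V = 1141575$ ($V = \left(-775\right) \left(-1473\right) = 1141575$)
$\sqrt{\sqrt{2411719 + W} + V} = \sqrt{\sqrt{2411719 - 1087162} + 1141575} = \sqrt{\sqrt{1324557} + 1141575} = \sqrt{3 \sqrt{147173} + 1141575} = \sqrt{1141575 + 3 \sqrt{147173}}$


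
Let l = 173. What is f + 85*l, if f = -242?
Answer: 14463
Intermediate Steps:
f + 85*l = -242 + 85*173 = -242 + 14705 = 14463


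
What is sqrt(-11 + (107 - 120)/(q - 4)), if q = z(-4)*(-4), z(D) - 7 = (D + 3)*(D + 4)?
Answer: I*sqrt(678)/8 ≈ 3.2548*I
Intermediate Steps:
z(D) = 7 + (3 + D)*(4 + D) (z(D) = 7 + (D + 3)*(D + 4) = 7 + (3 + D)*(4 + D))
q = -28 (q = (19 + (-4)**2 + 7*(-4))*(-4) = (19 + 16 - 28)*(-4) = 7*(-4) = -28)
sqrt(-11 + (107 - 120)/(q - 4)) = sqrt(-11 + (107 - 120)/(-28 - 4)) = sqrt(-11 - 13/(-32)) = sqrt(-11 - 13*(-1/32)) = sqrt(-11 + 13/32) = sqrt(-339/32) = I*sqrt(678)/8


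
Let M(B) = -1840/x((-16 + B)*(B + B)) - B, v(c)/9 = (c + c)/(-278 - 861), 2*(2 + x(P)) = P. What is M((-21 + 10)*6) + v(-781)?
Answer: 48064936/616199 ≈ 78.002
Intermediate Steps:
x(P) = -2 + P/2
v(c) = -18*c/1139 (v(c) = 9*((c + c)/(-278 - 861)) = 9*((2*c)/(-1139)) = 9*((2*c)*(-1/1139)) = 9*(-2*c/1139) = -18*c/1139)
M(B) = -B - 1840/(-2 + B*(-16 + B)) (M(B) = -1840/(-2 + ((-16 + B)*(B + B))/2) - B = -1840/(-2 + ((-16 + B)*(2*B))/2) - B = -1840/(-2 + (2*B*(-16 + B))/2) - B = -1840/(-2 + B*(-16 + B)) - B = -B - 1840/(-2 + B*(-16 + B)))
M((-21 + 10)*6) + v(-781) = (-1840 - (-21 + 10)*6*(-2 + ((-21 + 10)*6)**2 - 16*(-21 + 10)*6))/(-2 + ((-21 + 10)*6)**2 - 16*(-21 + 10)*6) - 18/1139*(-781) = (-1840 - (-11*6)*(-2 + (-11*6)**2 - (-176)*6))/(-2 + (-11*6)**2 - (-176)*6) + 14058/1139 = (-1840 - 1*(-66)*(-2 + (-66)**2 - 16*(-66)))/(-2 + (-66)**2 - 16*(-66)) + 14058/1139 = (-1840 - 1*(-66)*(-2 + 4356 + 1056))/(-2 + 4356 + 1056) + 14058/1139 = (-1840 - 1*(-66)*5410)/5410 + 14058/1139 = (-1840 + 357060)/5410 + 14058/1139 = (1/5410)*355220 + 14058/1139 = 35522/541 + 14058/1139 = 48064936/616199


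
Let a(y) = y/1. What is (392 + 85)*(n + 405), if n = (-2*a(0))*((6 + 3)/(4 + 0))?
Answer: 193185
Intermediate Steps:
a(y) = y (a(y) = y*1 = y)
n = 0 (n = (-2*0)*((6 + 3)/(4 + 0)) = 0*(9/4) = 0)
(392 + 85)*(n + 405) = (392 + 85)*(0 + 405) = 477*405 = 193185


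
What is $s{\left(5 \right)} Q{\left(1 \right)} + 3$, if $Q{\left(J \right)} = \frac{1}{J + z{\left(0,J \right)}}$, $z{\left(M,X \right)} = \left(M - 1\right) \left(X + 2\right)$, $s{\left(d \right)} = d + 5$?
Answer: $-2$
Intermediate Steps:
$s{\left(d \right)} = 5 + d$
$z{\left(M,X \right)} = \left(-1 + M\right) \left(2 + X\right)$
$Q{\left(J \right)} = - \frac{1}{2}$ ($Q{\left(J \right)} = \frac{1}{J + \left(-2 - J + 2 \cdot 0 + 0 J\right)} = \frac{1}{J + \left(-2 - J + 0 + 0\right)} = \frac{1}{J - \left(2 + J\right)} = \frac{1}{-2} = - \frac{1}{2}$)
$s{\left(5 \right)} Q{\left(1 \right)} + 3 = \left(5 + 5\right) \left(- \frac{1}{2}\right) + 3 = 10 \left(- \frac{1}{2}\right) + 3 = -5 + 3 = -2$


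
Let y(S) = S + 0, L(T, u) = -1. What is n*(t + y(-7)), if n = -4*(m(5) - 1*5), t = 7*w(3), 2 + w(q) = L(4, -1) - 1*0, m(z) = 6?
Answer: 112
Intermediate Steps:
y(S) = S
w(q) = -3 (w(q) = -2 + (-1 - 1*0) = -2 + (-1 + 0) = -2 - 1 = -3)
t = -21 (t = 7*(-3) = -21)
n = -4 (n = -4*(6 - 1*5) = -4*(6 - 5) = -4*1 = -4)
n*(t + y(-7)) = -4*(-21 - 7) = -4*(-28) = 112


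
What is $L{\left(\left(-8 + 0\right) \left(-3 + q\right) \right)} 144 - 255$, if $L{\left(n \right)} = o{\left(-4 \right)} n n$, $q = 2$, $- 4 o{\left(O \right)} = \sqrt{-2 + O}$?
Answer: $-255 - 2304 i \sqrt{6} \approx -255.0 - 5643.6 i$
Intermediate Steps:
$o{\left(O \right)} = - \frac{\sqrt{-2 + O}}{4}$
$L{\left(n \right)} = - \frac{i \sqrt{6} n^{2}}{4}$ ($L{\left(n \right)} = - \frac{\sqrt{-2 - 4}}{4} n n = - \frac{\sqrt{-6}}{4} n^{2} = - \frac{i \sqrt{6}}{4} n^{2} = - \frac{i \sqrt{6} n^{2}}{4}$)
$L{\left(\left(-8 + 0\right) \left(-3 + q\right) \right)} 144 - 255 = - \frac{i \sqrt{6} \left(\left(-8 + 0\right) \left(-3 + 2\right)\right)^{2}}{4} \cdot 144 - 255 = - \frac{i \sqrt{6} \left(\left(-8\right) \left(-1\right)\right)^{2}}{4} \cdot 144 - 255 = - \frac{i \sqrt{6} \cdot 8^{2}}{4} \cdot 144 - 255 = \left(- \frac{1}{4}\right) i \sqrt{6} \cdot 64 \cdot 144 - 255 = - 16 i \sqrt{6} \cdot 144 - 255 = - 2304 i \sqrt{6} - 255 = -255 - 2304 i \sqrt{6}$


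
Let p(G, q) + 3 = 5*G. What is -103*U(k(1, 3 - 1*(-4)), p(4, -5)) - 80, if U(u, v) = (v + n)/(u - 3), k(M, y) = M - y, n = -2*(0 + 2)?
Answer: 619/9 ≈ 68.778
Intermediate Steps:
n = -4 (n = -2*2 = -4)
p(G, q) = -3 + 5*G
U(u, v) = (-4 + v)/(-3 + u) (U(u, v) = (v - 4)/(u - 3) = (-4 + v)/(-3 + u))
-103*U(k(1, 3 - 1*(-4)), p(4, -5)) - 80 = -103*(-4 + (-3 + 5*4))/(-3 + (1 - (3 - 1*(-4)))) - 80 = -103*(-4 + (-3 + 20))/(-3 + (1 - (3 + 4))) - 80 = -103*(-4 + 17)/(-3 + (1 - 1*7)) - 80 = -103*13/(-3 + (1 - 7)) - 80 = -103*13/(-3 - 6) - 80 = -103*13/(-9) - 80 = -(-103)*13/9 - 80 = -103*(-13/9) - 80 = 1339/9 - 80 = 619/9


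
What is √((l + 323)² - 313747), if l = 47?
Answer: I*√176847 ≈ 420.53*I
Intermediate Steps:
√((l + 323)² - 313747) = √((47 + 323)² - 313747) = √(370² - 313747) = √(136900 - 313747) = √(-176847) = I*√176847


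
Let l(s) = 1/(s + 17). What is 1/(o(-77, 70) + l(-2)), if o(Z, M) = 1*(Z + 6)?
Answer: -15/1064 ≈ -0.014098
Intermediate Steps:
l(s) = 1/(17 + s)
o(Z, M) = 6 + Z (o(Z, M) = 1*(6 + Z) = 6 + Z)
1/(o(-77, 70) + l(-2)) = 1/((6 - 77) + 1/(17 - 2)) = 1/(-71 + 1/15) = 1/(-1064/15) = -15/1064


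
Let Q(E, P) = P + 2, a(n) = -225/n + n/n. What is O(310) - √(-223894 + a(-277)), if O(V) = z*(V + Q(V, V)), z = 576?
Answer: 358272 - 18*I*√53021678/277 ≈ 3.5827e+5 - 473.17*I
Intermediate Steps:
a(n) = 1 - 225/n (a(n) = -225/n + 1 = 1 - 225/n)
Q(E, P) = 2 + P
O(V) = 1152 + 1152*V (O(V) = 576*(V + (2 + V)) = 576*(2 + 2*V) = 1152 + 1152*V)
O(310) - √(-223894 + a(-277)) = (1152 + 1152*310) - √(-223894 + (-225 - 277)/(-277)) = (1152 + 357120) - √(-223894 - 1/277*(-502)) = 358272 - √(-223894 + 502/277) = 358272 - √(-62018136/277) = 358272 - 18*I*√53021678/277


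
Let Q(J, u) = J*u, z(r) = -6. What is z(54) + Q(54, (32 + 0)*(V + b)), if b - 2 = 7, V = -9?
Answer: -6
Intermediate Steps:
b = 9 (b = 2 + 7 = 9)
z(54) + Q(54, (32 + 0)*(V + b)) = -6 + 54*((32 + 0)*(-9 + 9)) = -6 + 54*(32*0) = -6 + 54*0 = -6 + 0 = -6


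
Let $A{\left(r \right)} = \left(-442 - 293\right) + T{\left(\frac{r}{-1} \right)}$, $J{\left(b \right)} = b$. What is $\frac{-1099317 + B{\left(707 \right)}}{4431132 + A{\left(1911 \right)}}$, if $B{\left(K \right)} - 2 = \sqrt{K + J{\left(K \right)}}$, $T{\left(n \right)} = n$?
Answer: $- \frac{1099315}{4428486} + \frac{\sqrt{1414}}{4428486} \approx -0.24823$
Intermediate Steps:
$B{\left(K \right)} = 2 + \sqrt{2} \sqrt{K}$ ($B{\left(K \right)} = 2 + \sqrt{K + K} = 2 + \sqrt{2 K} = 2 + \sqrt{2} \sqrt{K}$)
$A{\left(r \right)} = -735 - r$ ($A{\left(r \right)} = \left(-442 - 293\right) + \frac{r}{-1} = -735 + r \left(-1\right) = -735 - r$)
$\frac{-1099317 + B{\left(707 \right)}}{4431132 + A{\left(1911 \right)}} = \frac{-1099317 + \left(2 + \sqrt{2} \sqrt{707}\right)}{4431132 - 2646} = \frac{-1099317 + \left(2 + \sqrt{1414}\right)}{4431132 - 2646} = \frac{-1099315 + \sqrt{1414}}{4431132 - 2646} = \frac{-1099315 + \sqrt{1414}}{4428486} = \left(-1099315 + \sqrt{1414}\right) \frac{1}{4428486} = - \frac{1099315}{4428486} + \frac{\sqrt{1414}}{4428486}$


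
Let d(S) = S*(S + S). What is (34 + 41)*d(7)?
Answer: 7350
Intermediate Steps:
d(S) = 2*S² (d(S) = S*(2*S) = 2*S²)
(34 + 41)*d(7) = (34 + 41)*(2*7²) = 75*(2*49) = 75*98 = 7350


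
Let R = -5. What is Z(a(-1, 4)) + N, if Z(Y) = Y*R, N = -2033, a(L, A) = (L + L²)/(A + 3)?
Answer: -2033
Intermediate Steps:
a(L, A) = (L + L²)/(3 + A)
Z(Y) = -5*Y (Z(Y) = Y*(-5) = -5*Y)
Z(a(-1, 4)) + N = -(-5)*(1 - 1)/(3 + 4) - 2033 = -(-5)*0/7 - 2033 = -5*0 - 2033 = 0 - 2033 = -2033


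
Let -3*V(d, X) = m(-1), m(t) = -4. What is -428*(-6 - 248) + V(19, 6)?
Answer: 326140/3 ≈ 1.0871e+5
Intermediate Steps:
V(d, X) = 4/3 (V(d, X) = -1/3*(-4) = 4/3)
-428*(-6 - 248) + V(19, 6) = -428*(-6 - 248) + 4/3 = -428*(-254) + 4/3 = 108712 + 4/3 = 326140/3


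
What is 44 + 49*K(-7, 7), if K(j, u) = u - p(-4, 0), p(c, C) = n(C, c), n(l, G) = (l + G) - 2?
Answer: 681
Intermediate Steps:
n(l, G) = -2 + G + l (n(l, G) = (G + l) - 2 = -2 + G + l)
p(c, C) = -2 + C + c (p(c, C) = -2 + c + C = -2 + C + c)
K(j, u) = 6 + u (K(j, u) = u - (-2 + 0 - 4) = u - 1*(-6) = u + 6 = 6 + u)
44 + 49*K(-7, 7) = 44 + 49*(6 + 7) = 44 + 49*13 = 44 + 637 = 681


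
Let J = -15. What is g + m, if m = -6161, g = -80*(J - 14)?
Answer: -3841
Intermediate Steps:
g = 2320 (g = -80*(-15 - 14) = -80*(-29) = 2320)
g + m = 2320 - 6161 = -3841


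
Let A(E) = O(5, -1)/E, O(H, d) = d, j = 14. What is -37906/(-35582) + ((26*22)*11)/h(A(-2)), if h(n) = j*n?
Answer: 112073643/124537 ≈ 899.92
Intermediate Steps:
A(E) = -1/E
h(n) = 14*n
-37906/(-35582) + ((26*22)*11)/h(A(-2)) = -37906/(-35582) + ((26*22)*11)/((14*(-1/(-2)))) = -37906*(-1/35582) + (572*11)/((14*(-1*(-½)))) = 18953/17791 + 6292/((14*(½))) = 18953/17791 + 6292/7 = 112073643/124537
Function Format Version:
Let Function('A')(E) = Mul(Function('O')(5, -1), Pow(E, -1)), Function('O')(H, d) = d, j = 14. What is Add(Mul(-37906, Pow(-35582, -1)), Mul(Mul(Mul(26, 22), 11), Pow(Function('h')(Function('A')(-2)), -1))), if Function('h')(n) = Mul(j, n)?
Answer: Rational(112073643, 124537) ≈ 899.92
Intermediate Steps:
Function('A')(E) = Mul(-1, Pow(E, -1))
Function('h')(n) = Mul(14, n)
Add(Mul(-37906, Pow(-35582, -1)), Mul(Mul(Mul(26, 22), 11), Pow(Function('h')(Function('A')(-2)), -1))) = Add(Mul(-37906, Pow(-35582, -1)), Mul(Mul(Mul(26, 22), 11), Pow(Mul(14, Mul(-1, Pow(-2, -1))), -1))) = Add(Mul(-37906, Rational(-1, 35582)), Mul(Mul(572, 11), Pow(Mul(14, Mul(-1, Rational(-1, 2))), -1))) = Add(Rational(18953, 17791), Mul(6292, Pow(Mul(14, Rational(1, 2)), -1))) = Add(Rational(18953, 17791), Mul(6292, Pow(7, -1))) = Add(Rational(18953, 17791), Mul(6292, Rational(1, 7))) = Add(Rational(18953, 17791), Rational(6292, 7)) = Rational(112073643, 124537)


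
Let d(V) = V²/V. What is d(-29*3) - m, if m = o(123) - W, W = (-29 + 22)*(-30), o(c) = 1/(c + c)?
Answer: 30257/246 ≈ 123.00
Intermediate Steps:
o(c) = 1/(2*c)
W = 210 (W = -7*(-30) = 210)
d(V) = V
m = -51659/246 (m = (½)/123 - 1*210 = (½)*(1/123) - 210 = 1/246 - 210 = -51659/246 ≈ -210.00)
d(-29*3) - m = -29*3 - 1*(-51659/246) = -87 + 51659/246 = 30257/246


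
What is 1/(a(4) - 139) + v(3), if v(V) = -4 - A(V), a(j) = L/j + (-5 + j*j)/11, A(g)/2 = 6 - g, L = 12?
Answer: -1351/135 ≈ -10.007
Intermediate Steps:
A(g) = 12 - 2*g (A(g) = 2*(6 - g) = 12 - 2*g)
a(j) = -5/11 + 12/j + j²/11 (a(j) = 12/j + (-5 + j*j)/11 = 12/j + (-5 + j²)*(1/11) = 12/j + (-5/11 + j²/11) = -5/11 + 12/j + j²/11)
v(V) = -16 + 2*V (v(V) = -4 - (12 - 2*V) = -4 + (-12 + 2*V) = -16 + 2*V)
1/(a(4) - 139) + v(3) = 1/((1/11)*(132 + 4*(-5 + 4²))/4 - 139) + (-16 + 2*3) = 1/((1/11)*(¼)*(132 + 4*(-5 + 16)) - 139) + (-16 + 6) = 1/((1/11)*(¼)*(132 + 4*11) - 139) - 10 = 1/((1/11)*(¼)*(132 + 44) - 139) - 10 = 1/((1/11)*(¼)*176 - 139) - 10 = 1/(4 - 139) - 10 = 1/(-135) - 10 = -1/135 - 10 = -1351/135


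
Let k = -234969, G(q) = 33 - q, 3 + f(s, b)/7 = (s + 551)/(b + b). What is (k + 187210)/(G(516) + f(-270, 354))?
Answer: 33813372/354865 ≈ 95.285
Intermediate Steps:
f(s, b) = -21 + 7*(551 + s)/(2*b) (f(s, b) = -21 + 7*((s + 551)/(b + b)) = -21 + 7*((551 + s)/((2*b))) = -21 + 7*((551 + s)*(1/(2*b))) = -21 + 7*((551 + s)/(2*b)) = -21 + 7*(551 + s)/(2*b))
(k + 187210)/(G(516) + f(-270, 354)) = (-234969 + 187210)/((33 - 1*516) + (7/2)*(551 - 270 - 6*354)/354) = -47759/((33 - 516) + (7/2)*(1/354)*(551 - 270 - 2124)) = -47759/(-483 + (7/2)*(1/354)*(-1843)) = -47759/(-483 - 12901/708) = -47759/(-354865/708) = -47759*(-708/354865) = 33813372/354865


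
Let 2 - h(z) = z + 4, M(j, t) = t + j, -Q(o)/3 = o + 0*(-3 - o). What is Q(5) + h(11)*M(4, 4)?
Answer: -119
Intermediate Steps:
Q(o) = -3*o (Q(o) = -3*(o + 0*(-3 - o)) = -3*(o + 0) = -3*o)
M(j, t) = j + t
h(z) = -2 - z (h(z) = 2 - (z + 4) = 2 - (4 + z) = 2 + (-4 - z) = -2 - z)
Q(5) + h(11)*M(4, 4) = -3*5 + (-2 - 1*11)*(4 + 4) = -15 + (-2 - 11)*8 = -15 - 13*8 = -15 - 104 = -119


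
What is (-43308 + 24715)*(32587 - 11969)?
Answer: -383350474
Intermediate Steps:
(-43308 + 24715)*(32587 - 11969) = -18593*20618 = -383350474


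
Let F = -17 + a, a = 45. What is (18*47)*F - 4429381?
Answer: -4405693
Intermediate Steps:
F = 28 (F = -17 + 45 = 28)
(18*47)*F - 4429381 = (18*47)*28 - 4429381 = 846*28 - 4429381 = 23688 - 4429381 = -4405693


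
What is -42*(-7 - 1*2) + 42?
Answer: 420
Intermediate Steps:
-42*(-7 - 1*2) + 42 = -42*(-7 - 2) + 42 = -42*(-9) + 42 = 378 + 42 = 420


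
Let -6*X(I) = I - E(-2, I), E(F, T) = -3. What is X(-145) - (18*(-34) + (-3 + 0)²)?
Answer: 1880/3 ≈ 626.67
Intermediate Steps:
X(I) = -½ - I/6 (X(I) = -(I - 1*(-3))/6 = -(I + 3)/6 = -(3 + I)/6 = -½ - I/6)
X(-145) - (18*(-34) + (-3 + 0)²) = (-½ - ⅙*(-145)) - (18*(-34) + (-3 + 0)²) = (-½ + 145/6) - (-612 + (-3)²) = 71/3 - (-612 + 9) = 71/3 - 1*(-603) = 71/3 + 603 = 1880/3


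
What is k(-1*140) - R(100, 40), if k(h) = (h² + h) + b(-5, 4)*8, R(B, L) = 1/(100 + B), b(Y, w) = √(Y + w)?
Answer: 3891999/200 + 8*I ≈ 19460.0 + 8.0*I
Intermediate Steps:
k(h) = h + h² + 8*I (k(h) = (h² + h) + √(-5 + 4)*8 = (h + h²) + √(-1)*8 = (h + h²) + I*8 = (h + h²) + 8*I = h + h² + 8*I)
k(-1*140) - R(100, 40) = (-1*140 + (-1*140)² + 8*I) - 1/(100 + 100) = (-140 + (-140)² + 8*I) - 1/200 = (-140 + 19600 + 8*I) - 1*1/200 = (19460 + 8*I) - 1/200 = 3891999/200 + 8*I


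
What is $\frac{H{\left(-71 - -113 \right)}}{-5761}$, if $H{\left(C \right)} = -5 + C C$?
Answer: $- \frac{1759}{5761} \approx -0.30533$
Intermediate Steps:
$H{\left(C \right)} = -5 + C^{2}$
$\frac{H{\left(-71 - -113 \right)}}{-5761} = \frac{-5 + \left(-71 - -113\right)^{2}}{-5761} = \left(-5 + \left(-71 + 113\right)^{2}\right) \left(- \frac{1}{5761}\right) = \left(-5 + 42^{2}\right) \left(- \frac{1}{5761}\right) = \left(-5 + 1764\right) \left(- \frac{1}{5761}\right) = 1759 \left(- \frac{1}{5761}\right) = - \frac{1759}{5761}$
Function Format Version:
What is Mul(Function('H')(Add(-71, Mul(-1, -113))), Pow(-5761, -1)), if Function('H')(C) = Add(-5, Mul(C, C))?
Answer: Rational(-1759, 5761) ≈ -0.30533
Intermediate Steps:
Function('H')(C) = Add(-5, Pow(C, 2))
Mul(Function('H')(Add(-71, Mul(-1, -113))), Pow(-5761, -1)) = Mul(Add(-5, Pow(Add(-71, Mul(-1, -113)), 2)), Pow(-5761, -1)) = Mul(Add(-5, Pow(Add(-71, 113), 2)), Rational(-1, 5761)) = Mul(Add(-5, Pow(42, 2)), Rational(-1, 5761)) = Mul(Add(-5, 1764), Rational(-1, 5761)) = Mul(1759, Rational(-1, 5761)) = Rational(-1759, 5761)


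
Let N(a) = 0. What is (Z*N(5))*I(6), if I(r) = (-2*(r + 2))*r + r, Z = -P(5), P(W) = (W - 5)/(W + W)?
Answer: 0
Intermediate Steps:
P(W) = (-5 + W)/(2*W) (P(W) = (-5 + W)/((2*W)) = (-5 + W)*(1/(2*W)) = (-5 + W)/(2*W))
Z = 0 (Z = -(-5 + 5)/(2*5) = -0/(2*5) = -1*0 = 0)
I(r) = r + r*(-4 - 2*r) (I(r) = (-2*(2 + r))*r + r = (-4 - 2*r)*r + r = r*(-4 - 2*r) + r = r + r*(-4 - 2*r))
(Z*N(5))*I(6) = (0*0)*(-1*6*(3 + 2*6)) = 0*(-1*6*(3 + 12)) = 0*(-1*6*15) = 0*(-90) = 0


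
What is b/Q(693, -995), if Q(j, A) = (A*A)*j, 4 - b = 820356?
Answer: -820352/686087325 ≈ -0.0011957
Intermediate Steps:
b = -820352 (b = 4 - 1*820356 = 4 - 820356 = -820352)
Q(j, A) = j*A² (Q(j, A) = A²*j = j*A²)
b/Q(693, -995) = -820352/(693*(-995)²) = -820352/(693*990025) = -820352/686087325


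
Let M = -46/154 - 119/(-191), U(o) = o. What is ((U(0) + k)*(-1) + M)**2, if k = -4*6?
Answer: 127976476644/216295849 ≈ 591.67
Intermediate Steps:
k = -24
M = 4770/14707 (M = -46*1/154 - 119*(-1/191) = -23/77 + 119/191 = 4770/14707 ≈ 0.32434)
((U(0) + k)*(-1) + M)**2 = ((0 - 24)*(-1) + 4770/14707)**2 = (-24*(-1) + 4770/14707)**2 = (24 + 4770/14707)**2 = (357738/14707)**2 = 127976476644/216295849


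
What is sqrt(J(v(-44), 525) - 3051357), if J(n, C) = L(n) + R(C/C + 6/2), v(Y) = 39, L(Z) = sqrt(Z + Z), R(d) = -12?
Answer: sqrt(-3051369 + sqrt(78)) ≈ 1746.8*I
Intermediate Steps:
L(Z) = sqrt(2)*sqrt(Z) (L(Z) = sqrt(2*Z) = sqrt(2)*sqrt(Z))
J(n, C) = -12 + sqrt(2)*sqrt(n) (J(n, C) = sqrt(2)*sqrt(n) - 12 = -12 + sqrt(2)*sqrt(n))
sqrt(J(v(-44), 525) - 3051357) = sqrt((-12 + sqrt(2)*sqrt(39)) - 3051357) = sqrt((-12 + sqrt(78)) - 3051357) = sqrt(-3051369 + sqrt(78))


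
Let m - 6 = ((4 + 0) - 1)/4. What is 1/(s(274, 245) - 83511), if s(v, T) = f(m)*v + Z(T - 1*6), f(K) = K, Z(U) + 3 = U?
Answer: -2/162851 ≈ -1.2281e-5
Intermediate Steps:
Z(U) = -3 + U
m = 27/4 (m = 6 + ((4 + 0) - 1)/4 = 6 + (4 - 1)*(¼) = 6 + 3*(¼) = 6 + ¾ = 27/4 ≈ 6.7500)
s(v, T) = -9 + T + 27*v/4 (s(v, T) = 27*v/4 + (-3 + (T - 1*6)) = 27*v/4 + (-3 + (T - 6)) = 27*v/4 + (-3 + (-6 + T)) = 27*v/4 + (-9 + T) = -9 + T + 27*v/4)
1/(s(274, 245) - 83511) = 1/((-9 + 245 + (27/4)*274) - 83511) = 1/((-9 + 245 + 3699/2) - 83511) = 1/(4171/2 - 83511) = 1/(-162851/2) = -2/162851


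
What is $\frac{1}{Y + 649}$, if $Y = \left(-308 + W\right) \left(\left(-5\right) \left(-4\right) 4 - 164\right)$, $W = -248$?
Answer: $\frac{1}{47353} \approx 2.1118 \cdot 10^{-5}$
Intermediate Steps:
$Y = 46704$ ($Y = \left(-308 - 248\right) \left(\left(-5\right) \left(-4\right) 4 - 164\right) = - 556 \left(20 \cdot 4 - 164\right) = - 556 \left(80 - 164\right) = \left(-556\right) \left(-84\right) = 46704$)
$\frac{1}{Y + 649} = \frac{1}{46704 + 649} = \frac{1}{47353}$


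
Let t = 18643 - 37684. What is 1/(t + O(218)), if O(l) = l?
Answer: -1/18823 ≈ -5.3126e-5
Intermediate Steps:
t = -19041
1/(t + O(218)) = 1/(-19041 + 218) = 1/(-18823) = -1/18823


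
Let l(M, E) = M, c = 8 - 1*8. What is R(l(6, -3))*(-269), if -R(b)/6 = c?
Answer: 0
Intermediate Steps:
c = 0 (c = 8 - 8 = 0)
R(b) = 0 (R(b) = -6*0 = 0)
R(l(6, -3))*(-269) = 0*(-269) = 0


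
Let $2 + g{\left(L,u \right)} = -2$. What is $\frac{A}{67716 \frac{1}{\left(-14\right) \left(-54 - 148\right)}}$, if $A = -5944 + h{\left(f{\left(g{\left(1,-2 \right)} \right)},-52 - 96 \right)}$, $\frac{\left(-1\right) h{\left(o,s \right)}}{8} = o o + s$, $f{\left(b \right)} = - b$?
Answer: $- \frac{3455816}{16929} \approx -204.14$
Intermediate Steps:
$g{\left(L,u \right)} = -4$ ($g{\left(L,u \right)} = -2 - 2 = -4$)
$h{\left(o,s \right)} = - 8 s - 8 o^{2}$ ($h{\left(o,s \right)} = - 8 \left(o o + s\right) = - 8 \left(o^{2} + s\right) = - 8 \left(s + o^{2}\right) = - 8 s - 8 o^{2}$)
$A = -4888$ ($A = -5944 - \left(128 + 8 \left(-52 - 96\right)\right) = -5944 - -1056 = -5944 + \left(1184 - 128\right) = -5944 + 1056 = -4888$)
$\frac{A}{67716 \frac{1}{\left(-14\right) \left(-54 - 148\right)}} = - \frac{4888}{67716 \frac{1}{\left(-14\right) \left(-54 - 148\right)}} = - \frac{4888}{67716 \frac{1}{\left(-14\right) \left(-202\right)}} = - \frac{4888}{67716 \cdot \frac{1}{2828}} = - \frac{4888}{\frac{16929}{707}} = \left(-4888\right) \frac{707}{16929} = - \frac{3455816}{16929}$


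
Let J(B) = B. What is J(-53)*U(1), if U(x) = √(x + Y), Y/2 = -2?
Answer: -53*I*√3 ≈ -91.799*I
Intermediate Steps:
Y = -4 (Y = 2*(-2) = -4)
U(x) = √(-4 + x) (U(x) = √(x - 4) = √(-4 + x))
J(-53)*U(1) = -53*√(-4 + 1) = -53*I*√3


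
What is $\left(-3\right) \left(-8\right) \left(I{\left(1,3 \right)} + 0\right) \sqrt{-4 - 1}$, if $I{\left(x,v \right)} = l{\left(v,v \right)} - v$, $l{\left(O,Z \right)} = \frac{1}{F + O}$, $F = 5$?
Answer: $- 69 i \sqrt{5} \approx - 154.29 i$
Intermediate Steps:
$l{\left(O,Z \right)} = \frac{1}{5 + O}$
$I{\left(x,v \right)} = \frac{1}{5 + v} - v$
$\left(-3\right) \left(-8\right) \left(I{\left(1,3 \right)} + 0\right) \sqrt{-4 - 1} = \left(-3\right) \left(-8\right) \left(\frac{1 - 3 \left(5 + 3\right)}{5 + 3} + 0\right) \sqrt{-4 - 1} = 24 \left(\frac{1 - 3 \cdot 8}{8} + 0\right) \sqrt{-5} = 24 \left(\frac{1 - 24}{8} + 0\right) i \sqrt{5} = 24 \left(\frac{1}{8} \left(-23\right) + 0\right) i \sqrt{5} = 24 \left(- \frac{23}{8} + 0\right) i \sqrt{5} = 24 \left(- \frac{23 i \sqrt{5}}{8}\right) = - 69 i \sqrt{5}$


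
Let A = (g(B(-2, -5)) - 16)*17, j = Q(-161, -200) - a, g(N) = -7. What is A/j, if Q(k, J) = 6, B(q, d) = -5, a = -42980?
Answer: -391/42986 ≈ -0.0090960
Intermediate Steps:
j = 42986 (j = 6 - 1*(-42980) = 6 + 42980 = 42986)
A = -391 (A = (-7 - 16)*17 = -23*17 = -391)
A/j = -391/42986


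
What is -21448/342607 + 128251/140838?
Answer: 40918996933/48252084666 ≈ 0.84803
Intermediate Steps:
-21448/342607 + 128251/140838 = 40918996933/48252084666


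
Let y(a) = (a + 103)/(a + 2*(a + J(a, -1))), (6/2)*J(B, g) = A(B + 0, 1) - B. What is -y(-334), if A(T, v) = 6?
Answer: -693/2326 ≈ -0.29794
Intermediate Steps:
J(B, g) = 2 - B/3 (J(B, g) = (6 - B)/3 = 2 - B/3)
y(a) = (103 + a)/(4 + 7*a/3) (y(a) = (a + 103)/(a + 2*(a + (2 - a/3))) = (103 + a)/(a + 2*(2 + 2*a/3)) = (103 + a)/(a + (4 + 4*a/3)) = (103 + a)/(4 + 7*a/3))
-y(-334) = -3*(103 - 334)/(12 + 7*(-334)) = -3*(-231)/(12 - 2338) = -3*(-231)/(-2326) = -3*(-1)*(-231)/2326 = -1*693/2326 = -693/2326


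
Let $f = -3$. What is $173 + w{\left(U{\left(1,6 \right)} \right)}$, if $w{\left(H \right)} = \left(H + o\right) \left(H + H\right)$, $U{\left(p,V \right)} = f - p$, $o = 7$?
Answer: $149$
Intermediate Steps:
$U{\left(p,V \right)} = -3 - p$
$w{\left(H \right)} = 2 H \left(7 + H\right)$ ($w{\left(H \right)} = \left(H + 7\right) \left(H + H\right) = \left(7 + H\right) 2 H = 2 H \left(7 + H\right)$)
$173 + w{\left(U{\left(1,6 \right)} \right)} = 173 + 2 \left(-3 - 1\right) \left(7 - 4\right) = 173 + 2 \left(-4\right) \left(7 - 4\right) = 173 + 2 \left(-4\right) 3 = 173 - 24 = 149$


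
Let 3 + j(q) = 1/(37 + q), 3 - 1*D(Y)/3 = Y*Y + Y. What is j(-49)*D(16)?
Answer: 9953/4 ≈ 2488.3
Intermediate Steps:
D(Y) = 9 - 3*Y - 3*Y² (D(Y) = 9 - 3*(Y*Y + Y) = 9 - 3*(Y² + Y) = 9 - 3*(Y + Y²) = 9 + (-3*Y - 3*Y²) = 9 - 3*Y - 3*Y²)
j(q) = -3 + 1/(37 + q)
j(-49)*D(16) = ((-110 - 3*(-49))/(37 - 49))*(9 - 3*16 - 3*16²) = ((-110 + 147)/(-12))*(9 - 48 - 3*256) = (-1/12*37)*(9 - 48 - 768) = -37/12*(-807) = 9953/4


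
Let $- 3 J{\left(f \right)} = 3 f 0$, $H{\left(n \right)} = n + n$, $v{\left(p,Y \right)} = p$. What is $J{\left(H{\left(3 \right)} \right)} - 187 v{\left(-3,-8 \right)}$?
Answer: $561$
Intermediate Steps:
$H{\left(n \right)} = 2 n$
$J{\left(f \right)} = 0$ ($J{\left(f \right)} = - \frac{3 f 0}{3} = \left(- \frac{1}{3}\right) 0 = 0$)
$J{\left(H{\left(3 \right)} \right)} - 187 v{\left(-3,-8 \right)} = 0 - -561 = 0 + 561 = 561$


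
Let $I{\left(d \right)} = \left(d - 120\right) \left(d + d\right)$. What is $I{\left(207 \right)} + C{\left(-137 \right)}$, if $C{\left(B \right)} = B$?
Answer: $35881$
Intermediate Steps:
$I{\left(d \right)} = 2 d \left(-120 + d\right)$ ($I{\left(d \right)} = \left(-120 + d\right) 2 d = 2 d \left(-120 + d\right)$)
$I{\left(207 \right)} + C{\left(-137 \right)} = 2 \cdot 207 \left(-120 + 207\right) - 137 = 2 \cdot 207 \cdot 87 - 137 = 36018 - 137 = 35881$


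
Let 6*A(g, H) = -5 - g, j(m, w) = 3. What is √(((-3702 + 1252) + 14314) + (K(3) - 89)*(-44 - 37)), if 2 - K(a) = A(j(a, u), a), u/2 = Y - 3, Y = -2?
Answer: √18803 ≈ 137.12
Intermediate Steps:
u = -10 (u = 2*(-2 - 3) = 2*(-5) = -10)
A(g, H) = -⅚ - g/6 (A(g, H) = (-5 - g)/6 = -⅚ - g/6)
K(a) = 10/3 (K(a) = 2 - (-⅚ - ⅙*3) = 2 - (-⅚ - ½) = 2 - 1*(-4/3) = 2 + 4/3 = 10/3)
√(((-3702 + 1252) + 14314) + (K(3) - 89)*(-44 - 37)) = √(((-3702 + 1252) + 14314) + (10/3 - 89)*(-44 - 37)) = √((-2450 + 14314) - 257/3*(-81)) = √(11864 + 6939) = √18803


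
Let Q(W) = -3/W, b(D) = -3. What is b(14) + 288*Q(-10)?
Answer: 417/5 ≈ 83.400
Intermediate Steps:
b(14) + 288*Q(-10) = -3 + 288*(-3/(-10)) = -3 + 288*(-3*(-⅒)) = -3 + 288*(3/10) = -3 + 432/5 = 417/5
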